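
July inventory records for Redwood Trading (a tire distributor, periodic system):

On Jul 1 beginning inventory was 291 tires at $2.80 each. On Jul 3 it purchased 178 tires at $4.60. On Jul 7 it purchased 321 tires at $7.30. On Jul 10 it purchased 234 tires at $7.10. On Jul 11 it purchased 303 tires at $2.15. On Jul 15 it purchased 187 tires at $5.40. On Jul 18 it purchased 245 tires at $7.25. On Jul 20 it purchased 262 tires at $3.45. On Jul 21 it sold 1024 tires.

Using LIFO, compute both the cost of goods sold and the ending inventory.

COGS = $4,533.10; ending inventory = $5,446.60

Jul 21, 1024 sold [LIFO — newest first]: 262 @ $3.45 + 245 @ $7.25 + 187 @ $5.40 + 303 @ $2.15 + 27 @ $7.10 = $4,533.10
Ending inventory: 291 @ $2.80 + 178 @ $4.60 + 321 @ $7.30 + 207 @ $7.10 = $5,446.60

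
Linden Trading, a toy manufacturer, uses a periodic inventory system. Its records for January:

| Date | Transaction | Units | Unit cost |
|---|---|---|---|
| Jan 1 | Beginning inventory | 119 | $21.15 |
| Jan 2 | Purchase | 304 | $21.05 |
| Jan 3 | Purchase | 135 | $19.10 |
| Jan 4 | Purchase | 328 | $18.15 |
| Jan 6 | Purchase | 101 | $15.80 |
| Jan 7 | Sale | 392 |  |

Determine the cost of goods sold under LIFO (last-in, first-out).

Jan 7, 392 sold [LIFO — newest first]: 101 @ $15.80 + 291 @ $18.15 = $6,877.45
Ending inventory: 119 @ $21.15 + 304 @ $21.05 + 135 @ $19.10 + 37 @ $18.15 = $12,166.10
Check: goods available $19,043.55 = COGS $6,877.45 + ending $12,166.10

COGS = $6,877.45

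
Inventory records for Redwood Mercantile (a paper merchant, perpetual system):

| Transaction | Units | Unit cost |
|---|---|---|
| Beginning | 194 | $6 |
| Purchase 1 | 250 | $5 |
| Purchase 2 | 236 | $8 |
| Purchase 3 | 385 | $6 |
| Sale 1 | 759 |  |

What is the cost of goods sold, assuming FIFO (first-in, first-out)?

Sale 1 (759) [FIFO — oldest first]: 194 @ $6 + 250 @ $5 + 236 @ $8 + 79 @ $6 = $4,776
Ending inventory: 306 @ $6 = $1,836

COGS = $4,776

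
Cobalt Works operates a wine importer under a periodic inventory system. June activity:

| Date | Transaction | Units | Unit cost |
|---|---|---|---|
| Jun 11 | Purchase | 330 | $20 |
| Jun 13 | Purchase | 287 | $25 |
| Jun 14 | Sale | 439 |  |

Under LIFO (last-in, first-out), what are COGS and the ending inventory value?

Jun 14, 439 sold [LIFO — newest first]: 287 @ $25 + 152 @ $20 = $10,215
Ending inventory: 178 @ $20 = $3,560

COGS = $10,215; ending inventory = $3,560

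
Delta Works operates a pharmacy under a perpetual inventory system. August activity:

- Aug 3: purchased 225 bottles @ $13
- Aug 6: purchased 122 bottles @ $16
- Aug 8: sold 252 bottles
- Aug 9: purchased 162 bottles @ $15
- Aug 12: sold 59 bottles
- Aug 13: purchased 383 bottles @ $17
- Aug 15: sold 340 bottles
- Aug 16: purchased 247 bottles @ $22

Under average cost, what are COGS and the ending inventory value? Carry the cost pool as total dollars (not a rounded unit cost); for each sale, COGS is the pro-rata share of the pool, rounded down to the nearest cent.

After Aug 3: 225 on hand, pool $2,925.00 (≈ $13.0000 each)
After Aug 6: 347 on hand, pool $4,877.00 (≈ $14.0548 each)
Aug 8, sell 252: 252/347 × $4,877.00 → $3,541.79
After Aug 9: 257 on hand, pool $3,765.21 (≈ $14.6506 each)
Aug 12, sell 59: 59/257 × $3,765.21 → $864.38
After Aug 13: 581 on hand, pool $9,411.83 (≈ $16.1994 each)
Aug 15, sell 340: 340/581 × $9,411.83 → $5,507.78
After Aug 16: 488 on hand, pool $9,338.05 (≈ $19.1353 each)
Total COGS = $3,541.79 + $864.38 + $5,507.78 = $9,913.95
Ending inventory (cost pool remaining) = $9,338.05

COGS = $9,913.95; ending inventory = $9,338.05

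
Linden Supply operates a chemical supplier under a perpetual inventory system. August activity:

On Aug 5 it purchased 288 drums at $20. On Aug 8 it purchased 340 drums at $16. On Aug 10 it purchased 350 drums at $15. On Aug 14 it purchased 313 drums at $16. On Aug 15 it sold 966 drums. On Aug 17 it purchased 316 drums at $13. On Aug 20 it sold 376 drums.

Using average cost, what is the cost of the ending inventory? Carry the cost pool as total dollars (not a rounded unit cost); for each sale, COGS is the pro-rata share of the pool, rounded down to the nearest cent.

After Aug 5: 288 on hand, pool $5,760.00 (≈ $20.0000 each)
After Aug 8: 628 on hand, pool $11,200.00 (≈ $17.8344 each)
After Aug 10: 978 on hand, pool $16,450.00 (≈ $16.8200 each)
After Aug 14: 1291 on hand, pool $21,458.00 (≈ $16.6212 each)
Aug 15, sell 966: 966/1291 × $21,458.00 → $16,056.10
After Aug 17: 641 on hand, pool $9,509.90 (≈ $14.8360 each)
Aug 20, sell 376: 376/641 × $9,509.90 → $5,578.35
Total COGS = $16,056.10 + $5,578.35 = $21,634.45
Ending inventory (cost pool remaining) = $3,931.55
Check: goods available $25,566.00 = COGS $21,634.45 + ending $3,931.55

Ending inventory = $3,931.55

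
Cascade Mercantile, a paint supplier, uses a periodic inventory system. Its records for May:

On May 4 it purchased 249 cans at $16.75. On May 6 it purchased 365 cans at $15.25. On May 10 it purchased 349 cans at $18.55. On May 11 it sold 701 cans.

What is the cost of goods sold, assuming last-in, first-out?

COGS = $11,841.95

May 11, 701 sold [LIFO — newest first]: 349 @ $18.55 + 352 @ $15.25 = $11,841.95
Ending inventory: 249 @ $16.75 + 13 @ $15.25 = $4,369.00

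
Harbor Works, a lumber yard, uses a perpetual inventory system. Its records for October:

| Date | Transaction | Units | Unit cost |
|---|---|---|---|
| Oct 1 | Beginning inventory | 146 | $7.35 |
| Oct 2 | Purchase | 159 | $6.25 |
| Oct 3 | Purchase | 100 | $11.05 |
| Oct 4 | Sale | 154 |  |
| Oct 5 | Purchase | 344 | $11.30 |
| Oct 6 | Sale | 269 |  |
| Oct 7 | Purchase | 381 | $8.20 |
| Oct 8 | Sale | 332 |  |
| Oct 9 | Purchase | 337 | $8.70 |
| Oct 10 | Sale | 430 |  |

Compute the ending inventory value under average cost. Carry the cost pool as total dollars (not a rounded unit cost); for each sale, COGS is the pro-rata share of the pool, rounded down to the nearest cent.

Ending inventory = $2,491.25

After Oct 1: 146 on hand, pool $1,073.10 (≈ $7.3500 each)
After Oct 2: 305 on hand, pool $2,066.85 (≈ $6.7766 each)
After Oct 3: 405 on hand, pool $3,171.85 (≈ $7.8317 each)
Oct 4, sell 154: 154/405 × $3,171.85 → $1,206.08
After Oct 5: 595 on hand, pool $5,852.97 (≈ $9.8369 each)
Oct 6, sell 269: 269/595 × $5,852.97 → $2,646.13
After Oct 7: 707 on hand, pool $6,331.04 (≈ $8.9548 each)
Oct 8, sell 332: 332/707 × $6,331.04 → $2,972.99
After Oct 9: 712 on hand, pool $6,289.95 (≈ $8.8342 each)
Oct 10, sell 430: 430/712 × $6,289.95 → $3,798.70
Total COGS = $1,206.08 + $2,646.13 + $2,972.99 + $3,798.70 = $10,623.90
Ending inventory (cost pool remaining) = $2,491.25
Check: goods available $13,115.15 = COGS $10,623.90 + ending $2,491.25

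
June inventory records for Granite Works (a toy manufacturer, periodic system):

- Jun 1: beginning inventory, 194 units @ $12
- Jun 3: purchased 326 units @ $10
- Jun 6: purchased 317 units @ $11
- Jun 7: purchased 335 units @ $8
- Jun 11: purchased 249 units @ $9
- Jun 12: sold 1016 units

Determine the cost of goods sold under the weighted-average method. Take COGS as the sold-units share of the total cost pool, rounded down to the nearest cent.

COGS = $10,006.99

Jun 12, sell 1016: 1016/1421 × $13,996.00 → $10,006.99
Ending inventory (cost pool remaining) = $3,989.01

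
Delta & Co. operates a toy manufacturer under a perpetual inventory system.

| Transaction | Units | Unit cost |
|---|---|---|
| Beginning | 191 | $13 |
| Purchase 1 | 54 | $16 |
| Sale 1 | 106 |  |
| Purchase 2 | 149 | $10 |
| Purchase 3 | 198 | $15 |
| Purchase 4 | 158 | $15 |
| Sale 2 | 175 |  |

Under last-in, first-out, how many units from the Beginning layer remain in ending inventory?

139

Sale 1 (106) [LIFO — newest first]: 54 @ $16 + 52 @ $13 = $1,540
Sale 2 (175) [LIFO — newest first]: 158 @ $15 + 17 @ $15 = $2,625
Total COGS = $1,540 + $2,625 = $4,165
Ending inventory: 139 @ $13 + 149 @ $10 + 181 @ $15 = $6,012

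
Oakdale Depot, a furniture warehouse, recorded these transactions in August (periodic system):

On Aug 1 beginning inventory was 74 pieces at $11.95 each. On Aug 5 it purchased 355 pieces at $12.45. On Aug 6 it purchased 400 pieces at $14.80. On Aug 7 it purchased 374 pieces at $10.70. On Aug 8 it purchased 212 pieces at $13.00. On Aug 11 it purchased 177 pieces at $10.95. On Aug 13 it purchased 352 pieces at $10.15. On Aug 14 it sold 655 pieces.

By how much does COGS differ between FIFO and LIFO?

$1,499.90

FIFO COGS: 74 @ $11.95 + 355 @ $12.45 + 226 @ $14.80 = $8,648.85
LIFO COGS: 352 @ $10.15 + 177 @ $10.95 + 126 @ $13.00 = $7,148.95
Difference = |$8,648.85 − $7,148.95| = $1,499.90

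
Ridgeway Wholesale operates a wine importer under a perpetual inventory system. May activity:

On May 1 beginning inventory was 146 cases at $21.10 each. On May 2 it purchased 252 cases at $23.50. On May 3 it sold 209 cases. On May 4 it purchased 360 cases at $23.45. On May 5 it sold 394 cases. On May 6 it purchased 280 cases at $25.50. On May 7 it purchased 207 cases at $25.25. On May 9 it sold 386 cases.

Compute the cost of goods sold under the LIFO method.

May 3, 209 sold [LIFO — newest first]: 209 @ $23.50 = $4,911.50
May 5, 394 sold [LIFO — newest first]: 360 @ $23.45 + 34 @ $23.50 = $9,241.00
May 9, 386 sold [LIFO — newest first]: 207 @ $25.25 + 179 @ $25.50 = $9,791.25
Total COGS = $4,911.50 + $9,241.00 + $9,791.25 = $23,943.75
Ending inventory: 146 @ $21.10 + 9 @ $23.50 + 101 @ $25.50 = $5,867.60

COGS = $23,943.75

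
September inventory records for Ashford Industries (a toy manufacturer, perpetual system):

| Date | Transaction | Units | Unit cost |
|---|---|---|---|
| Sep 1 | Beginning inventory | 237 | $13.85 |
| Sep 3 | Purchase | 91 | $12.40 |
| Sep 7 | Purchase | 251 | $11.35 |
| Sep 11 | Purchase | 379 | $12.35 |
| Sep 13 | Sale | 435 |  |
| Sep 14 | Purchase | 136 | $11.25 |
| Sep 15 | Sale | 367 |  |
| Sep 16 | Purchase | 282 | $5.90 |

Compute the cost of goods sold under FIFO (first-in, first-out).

Sep 13, 435 sold [FIFO — oldest first]: 237 @ $13.85 + 91 @ $12.40 + 107 @ $11.35 = $5,625.30
Sep 15, 367 sold [FIFO — oldest first]: 144 @ $11.35 + 223 @ $12.35 = $4,388.45
Total COGS = $5,625.30 + $4,388.45 = $10,013.75
Ending inventory: 156 @ $12.35 + 136 @ $11.25 + 282 @ $5.90 = $5,120.40
Check: goods available $15,134.15 = COGS $10,013.75 + ending $5,120.40

COGS = $10,013.75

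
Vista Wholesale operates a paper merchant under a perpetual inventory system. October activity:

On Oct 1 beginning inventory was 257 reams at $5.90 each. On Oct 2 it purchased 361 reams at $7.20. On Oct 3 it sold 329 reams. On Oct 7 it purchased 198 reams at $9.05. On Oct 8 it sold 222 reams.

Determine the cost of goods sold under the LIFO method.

Oct 3, 329 sold [LIFO — newest first]: 329 @ $7.20 = $2,368.80
Oct 8, 222 sold [LIFO — newest first]: 198 @ $9.05 + 24 @ $7.20 = $1,964.70
Total COGS = $2,368.80 + $1,964.70 = $4,333.50
Ending inventory: 257 @ $5.90 + 8 @ $7.20 = $1,573.90

COGS = $4,333.50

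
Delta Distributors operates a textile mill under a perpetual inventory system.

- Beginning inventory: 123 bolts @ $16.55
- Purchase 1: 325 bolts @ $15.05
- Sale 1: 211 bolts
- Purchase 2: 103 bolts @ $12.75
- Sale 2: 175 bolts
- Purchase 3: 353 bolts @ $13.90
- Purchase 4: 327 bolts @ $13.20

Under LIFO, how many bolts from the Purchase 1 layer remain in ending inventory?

Sale 1 (211) [LIFO — newest first]: 211 @ $15.05 = $3,175.55
Sale 2 (175) [LIFO — newest first]: 103 @ $12.75 + 72 @ $15.05 = $2,396.85
Total COGS = $3,175.55 + $2,396.85 = $5,572.40
Ending inventory: 123 @ $16.55 + 42 @ $15.05 + 353 @ $13.90 + 327 @ $13.20 = $11,890.85
Check: goods available $17,463.25 = COGS $5,572.40 + ending $11,890.85

42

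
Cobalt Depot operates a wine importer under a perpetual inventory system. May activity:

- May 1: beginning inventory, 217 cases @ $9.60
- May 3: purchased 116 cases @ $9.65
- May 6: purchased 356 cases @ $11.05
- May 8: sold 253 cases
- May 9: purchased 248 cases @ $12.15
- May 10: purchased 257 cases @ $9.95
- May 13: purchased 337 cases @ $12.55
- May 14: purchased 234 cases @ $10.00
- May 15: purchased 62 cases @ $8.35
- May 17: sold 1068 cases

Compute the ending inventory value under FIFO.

May 8, 253 sold [FIFO — oldest first]: 217 @ $9.60 + 36 @ $9.65 = $2,430.60
May 17, 1068 sold [FIFO — oldest first]: 80 @ $9.65 + 356 @ $11.05 + 248 @ $12.15 + 257 @ $9.95 + 127 @ $12.55 = $11,870.00
Total COGS = $2,430.60 + $11,870.00 = $14,300.60
Ending inventory: 210 @ $12.55 + 234 @ $10.00 + 62 @ $8.35 = $5,493.20

Ending inventory = $5,493.20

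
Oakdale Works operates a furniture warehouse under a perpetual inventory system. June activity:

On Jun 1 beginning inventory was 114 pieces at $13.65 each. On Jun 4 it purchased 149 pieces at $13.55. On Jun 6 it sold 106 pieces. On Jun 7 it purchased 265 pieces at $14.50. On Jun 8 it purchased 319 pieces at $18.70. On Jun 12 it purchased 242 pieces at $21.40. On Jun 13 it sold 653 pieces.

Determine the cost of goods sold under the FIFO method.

Jun 6, 106 sold [FIFO — oldest first]: 106 @ $13.65 = $1,446.90
Jun 13, 653 sold [FIFO — oldest first]: 8 @ $13.65 + 149 @ $13.55 + 265 @ $14.50 + 231 @ $18.70 = $10,290.35
Total COGS = $1,446.90 + $10,290.35 = $11,737.25
Ending inventory: 88 @ $18.70 + 242 @ $21.40 = $6,824.40

COGS = $11,737.25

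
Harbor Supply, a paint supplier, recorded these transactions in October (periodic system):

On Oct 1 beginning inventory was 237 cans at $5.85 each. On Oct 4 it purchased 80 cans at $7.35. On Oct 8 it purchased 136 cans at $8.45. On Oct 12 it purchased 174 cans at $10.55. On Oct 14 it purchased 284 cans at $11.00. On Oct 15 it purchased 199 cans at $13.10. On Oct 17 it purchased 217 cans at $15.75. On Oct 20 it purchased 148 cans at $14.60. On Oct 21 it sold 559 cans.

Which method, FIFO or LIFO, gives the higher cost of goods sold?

FIFO COGS: 237 @ $5.85 + 80 @ $7.35 + 136 @ $8.45 + 106 @ $10.55 = $4,241.95
LIFO COGS: 148 @ $14.60 + 217 @ $15.75 + 194 @ $13.10 = $8,119.95

LIFO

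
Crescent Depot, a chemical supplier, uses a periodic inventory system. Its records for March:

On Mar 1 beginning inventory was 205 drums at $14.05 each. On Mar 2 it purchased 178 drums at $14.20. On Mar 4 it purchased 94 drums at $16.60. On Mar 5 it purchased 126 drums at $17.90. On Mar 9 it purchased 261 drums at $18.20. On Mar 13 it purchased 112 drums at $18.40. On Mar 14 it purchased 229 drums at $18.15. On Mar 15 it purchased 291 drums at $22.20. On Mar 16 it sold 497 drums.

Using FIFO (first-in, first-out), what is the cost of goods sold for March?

Mar 16, 497 sold [FIFO — oldest first]: 205 @ $14.05 + 178 @ $14.20 + 94 @ $16.60 + 20 @ $17.90 = $7,326.25
Ending inventory: 106 @ $17.90 + 261 @ $18.20 + 112 @ $18.40 + 229 @ $18.15 + 291 @ $22.20 = $19,324.95

COGS = $7,326.25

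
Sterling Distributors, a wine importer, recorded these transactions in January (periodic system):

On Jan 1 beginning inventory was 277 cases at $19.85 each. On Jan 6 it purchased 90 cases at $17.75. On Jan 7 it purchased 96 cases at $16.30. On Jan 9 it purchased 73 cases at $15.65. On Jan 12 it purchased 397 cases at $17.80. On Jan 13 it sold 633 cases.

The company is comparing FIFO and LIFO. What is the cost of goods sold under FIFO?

FIFO COGS: 277 @ $19.85 + 90 @ $17.75 + 96 @ $16.30 + 73 @ $15.65 + 97 @ $17.80 = $11,529.80
LIFO COGS: 397 @ $17.80 + 73 @ $15.65 + 96 @ $16.30 + 67 @ $17.75 = $10,963.10

COGS = $11,529.80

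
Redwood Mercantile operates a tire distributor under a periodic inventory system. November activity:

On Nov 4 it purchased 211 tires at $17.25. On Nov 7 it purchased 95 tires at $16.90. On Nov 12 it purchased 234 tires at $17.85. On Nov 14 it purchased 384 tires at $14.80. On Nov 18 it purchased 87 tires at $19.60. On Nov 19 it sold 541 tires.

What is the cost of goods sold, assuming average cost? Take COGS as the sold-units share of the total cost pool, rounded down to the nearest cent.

COGS = $8,995.55

Nov 19, sell 541: 541/1011 × $16,810.55 → $8,995.55
Ending inventory (cost pool remaining) = $7,815.00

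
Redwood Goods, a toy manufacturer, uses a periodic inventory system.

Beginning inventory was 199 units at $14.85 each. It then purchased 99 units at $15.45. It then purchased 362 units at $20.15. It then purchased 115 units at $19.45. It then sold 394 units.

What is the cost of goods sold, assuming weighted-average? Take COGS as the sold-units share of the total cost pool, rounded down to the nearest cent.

Sale 1, sell 394: 394/775 × $14,015.75 → $7,125.42
Ending inventory (cost pool remaining) = $6,890.33

COGS = $7,125.42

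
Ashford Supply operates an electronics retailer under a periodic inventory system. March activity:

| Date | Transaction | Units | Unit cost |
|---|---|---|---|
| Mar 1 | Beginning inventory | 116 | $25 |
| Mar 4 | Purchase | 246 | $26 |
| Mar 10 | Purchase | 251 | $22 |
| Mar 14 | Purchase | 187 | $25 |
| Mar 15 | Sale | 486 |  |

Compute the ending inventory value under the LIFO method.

Mar 15, 486 sold [LIFO — newest first]: 187 @ $25 + 251 @ $22 + 48 @ $26 = $11,445
Ending inventory: 116 @ $25 + 198 @ $26 = $8,048

Ending inventory = $8,048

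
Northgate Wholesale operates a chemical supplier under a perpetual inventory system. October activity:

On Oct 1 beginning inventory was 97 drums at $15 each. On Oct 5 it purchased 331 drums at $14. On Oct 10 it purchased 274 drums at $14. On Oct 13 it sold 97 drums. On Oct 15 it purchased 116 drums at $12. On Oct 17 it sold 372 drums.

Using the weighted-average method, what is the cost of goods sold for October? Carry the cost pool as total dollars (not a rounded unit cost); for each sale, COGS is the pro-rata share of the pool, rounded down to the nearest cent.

After Oct 1: 97 on hand, pool $1,455.00 (≈ $15.0000 each)
After Oct 5: 428 on hand, pool $6,089.00 (≈ $14.2266 each)
After Oct 10: 702 on hand, pool $9,925.00 (≈ $14.1382 each)
Oct 13, sell 97: 97/702 × $9,925.00 → $1,371.40
After Oct 15: 721 on hand, pool $9,945.60 (≈ $13.7942 each)
Oct 17, sell 372: 372/721 × $9,945.60 → $5,131.43
Total COGS = $1,371.40 + $5,131.43 = $6,502.83
Ending inventory (cost pool remaining) = $4,814.17

COGS = $6,502.83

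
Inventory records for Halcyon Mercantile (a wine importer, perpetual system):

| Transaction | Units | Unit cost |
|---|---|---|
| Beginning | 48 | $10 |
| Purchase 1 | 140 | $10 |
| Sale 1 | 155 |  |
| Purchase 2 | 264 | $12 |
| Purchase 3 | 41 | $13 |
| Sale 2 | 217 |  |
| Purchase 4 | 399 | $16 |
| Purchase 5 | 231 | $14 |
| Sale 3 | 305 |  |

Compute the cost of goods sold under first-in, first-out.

COGS = $8,525

Sale 1 (155) [FIFO — oldest first]: 48 @ $10 + 107 @ $10 = $1,550
Sale 2 (217) [FIFO — oldest first]: 33 @ $10 + 184 @ $12 = $2,538
Sale 3 (305) [FIFO — oldest first]: 80 @ $12 + 41 @ $13 + 184 @ $16 = $4,437
Total COGS = $1,550 + $2,538 + $4,437 = $8,525
Ending inventory: 215 @ $16 + 231 @ $14 = $6,674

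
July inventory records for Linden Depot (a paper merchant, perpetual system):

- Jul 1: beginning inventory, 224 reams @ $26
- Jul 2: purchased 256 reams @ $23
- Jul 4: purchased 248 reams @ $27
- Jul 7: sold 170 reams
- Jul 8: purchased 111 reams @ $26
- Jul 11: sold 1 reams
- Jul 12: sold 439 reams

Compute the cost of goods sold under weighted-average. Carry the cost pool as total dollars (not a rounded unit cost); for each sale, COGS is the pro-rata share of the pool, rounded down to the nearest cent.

After Jul 1: 224 on hand, pool $5,824.00 (≈ $26.0000 each)
After Jul 2: 480 on hand, pool $11,712.00 (≈ $24.4000 each)
After Jul 4: 728 on hand, pool $18,408.00 (≈ $25.2857 each)
Jul 7, sell 170: 170/728 × $18,408.00 → $4,298.57
After Jul 8: 669 on hand, pool $16,995.43 (≈ $25.4042 each)
Jul 11, sell 1: 1/669 × $16,995.43 → $25.40
Jul 12, sell 439: 439/668 × $16,970.03 → $11,152.45
Total COGS = $4,298.57 + $25.40 + $11,152.45 = $15,476.42
Ending inventory (cost pool remaining) = $5,817.58
Check: goods available $21,294.00 = COGS $15,476.42 + ending $5,817.58

COGS = $15,476.42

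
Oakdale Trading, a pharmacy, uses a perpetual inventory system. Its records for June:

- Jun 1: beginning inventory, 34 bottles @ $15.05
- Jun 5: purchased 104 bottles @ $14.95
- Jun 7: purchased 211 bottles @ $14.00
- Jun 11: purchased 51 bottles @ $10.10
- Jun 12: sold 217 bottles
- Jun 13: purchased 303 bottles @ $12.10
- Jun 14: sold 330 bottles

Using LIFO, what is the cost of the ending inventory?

Ending inventory = $2,318.50

Jun 12, 217 sold [LIFO — newest first]: 51 @ $10.10 + 166 @ $14.00 = $2,839.10
Jun 14, 330 sold [LIFO — newest first]: 303 @ $12.10 + 27 @ $14.00 = $4,044.30
Total COGS = $2,839.10 + $4,044.30 = $6,883.40
Ending inventory: 34 @ $15.05 + 104 @ $14.95 + 18 @ $14.00 = $2,318.50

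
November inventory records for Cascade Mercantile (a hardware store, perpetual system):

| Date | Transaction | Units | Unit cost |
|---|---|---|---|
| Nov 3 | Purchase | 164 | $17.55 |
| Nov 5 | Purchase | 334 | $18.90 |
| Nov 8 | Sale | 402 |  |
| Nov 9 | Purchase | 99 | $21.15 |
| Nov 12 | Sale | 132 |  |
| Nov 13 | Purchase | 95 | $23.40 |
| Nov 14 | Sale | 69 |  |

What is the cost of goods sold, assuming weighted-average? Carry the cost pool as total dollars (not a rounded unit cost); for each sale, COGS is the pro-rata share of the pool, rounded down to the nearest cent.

After Nov 3: 164 on hand, pool $2,878.20 (≈ $17.5500 each)
After Nov 5: 498 on hand, pool $9,190.80 (≈ $18.4554 each)
Nov 8, sell 402: 402/498 × $9,190.80 → $7,419.07
After Nov 9: 195 on hand, pool $3,865.58 (≈ $19.8235 each)
Nov 12, sell 132: 132/195 × $3,865.58 → $2,616.70
After Nov 13: 158 on hand, pool $3,471.88 (≈ $21.9739 each)
Nov 14, sell 69: 69/158 × $3,471.88 → $1,516.20
Total COGS = $7,419.07 + $2,616.70 + $1,516.20 = $11,551.97
Ending inventory (cost pool remaining) = $1,955.68
Check: goods available $13,507.65 = COGS $11,551.97 + ending $1,955.68

COGS = $11,551.97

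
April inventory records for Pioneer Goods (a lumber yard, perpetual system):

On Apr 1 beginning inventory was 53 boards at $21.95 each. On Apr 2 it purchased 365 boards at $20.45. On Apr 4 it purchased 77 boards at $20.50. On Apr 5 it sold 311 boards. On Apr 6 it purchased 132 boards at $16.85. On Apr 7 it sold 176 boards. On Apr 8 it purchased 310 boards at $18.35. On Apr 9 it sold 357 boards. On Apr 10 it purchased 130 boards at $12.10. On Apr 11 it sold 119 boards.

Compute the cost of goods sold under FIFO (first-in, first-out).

Apr 5, 311 sold [FIFO — oldest first]: 53 @ $21.95 + 258 @ $20.45 = $6,439.45
Apr 7, 176 sold [FIFO — oldest first]: 107 @ $20.45 + 69 @ $20.50 = $3,602.65
Apr 9, 357 sold [FIFO — oldest first]: 8 @ $20.50 + 132 @ $16.85 + 217 @ $18.35 = $6,370.15
Apr 11, 119 sold [FIFO — oldest first]: 93 @ $18.35 + 26 @ $12.10 = $2,021.15
Total COGS = $6,439.45 + $3,602.65 + $6,370.15 + $2,021.15 = $18,433.40
Ending inventory: 104 @ $12.10 = $1,258.40

COGS = $18,433.40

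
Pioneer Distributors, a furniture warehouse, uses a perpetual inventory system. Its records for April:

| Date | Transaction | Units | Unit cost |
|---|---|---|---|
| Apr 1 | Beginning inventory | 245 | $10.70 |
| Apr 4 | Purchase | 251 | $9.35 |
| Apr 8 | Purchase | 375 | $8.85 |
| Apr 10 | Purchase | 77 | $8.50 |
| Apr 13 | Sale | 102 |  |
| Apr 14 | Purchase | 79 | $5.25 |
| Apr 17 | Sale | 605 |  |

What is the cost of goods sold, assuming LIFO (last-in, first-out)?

Apr 13, 102 sold [LIFO — newest first]: 77 @ $8.50 + 25 @ $8.85 = $875.75
Apr 17, 605 sold [LIFO — newest first]: 79 @ $5.25 + 350 @ $8.85 + 176 @ $9.35 = $5,157.85
Total COGS = $875.75 + $5,157.85 = $6,033.60
Ending inventory: 245 @ $10.70 + 75 @ $9.35 = $3,322.75

COGS = $6,033.60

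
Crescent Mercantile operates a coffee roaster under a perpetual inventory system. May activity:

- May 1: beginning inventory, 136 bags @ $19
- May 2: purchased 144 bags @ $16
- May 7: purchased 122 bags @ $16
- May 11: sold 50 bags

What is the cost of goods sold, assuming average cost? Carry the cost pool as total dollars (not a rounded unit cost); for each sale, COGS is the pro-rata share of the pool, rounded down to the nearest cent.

COGS = $850.74

After May 1: 136 on hand, pool $2,584.00 (≈ $19.0000 each)
After May 2: 280 on hand, pool $4,888.00 (≈ $17.4571 each)
After May 7: 402 on hand, pool $6,840.00 (≈ $17.0149 each)
May 11, sell 50: 50/402 × $6,840.00 → $850.74
Ending inventory (cost pool remaining) = $5,989.26
Check: goods available $6,840.00 = COGS $850.74 + ending $5,989.26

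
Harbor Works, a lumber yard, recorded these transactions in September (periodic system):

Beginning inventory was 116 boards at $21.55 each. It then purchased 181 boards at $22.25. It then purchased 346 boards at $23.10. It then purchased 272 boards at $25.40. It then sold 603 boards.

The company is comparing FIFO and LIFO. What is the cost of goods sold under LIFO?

FIFO COGS: 116 @ $21.55 + 181 @ $22.25 + 306 @ $23.10 = $13,595.65
LIFO COGS: 272 @ $25.40 + 331 @ $23.10 = $14,554.90

COGS = $14,554.90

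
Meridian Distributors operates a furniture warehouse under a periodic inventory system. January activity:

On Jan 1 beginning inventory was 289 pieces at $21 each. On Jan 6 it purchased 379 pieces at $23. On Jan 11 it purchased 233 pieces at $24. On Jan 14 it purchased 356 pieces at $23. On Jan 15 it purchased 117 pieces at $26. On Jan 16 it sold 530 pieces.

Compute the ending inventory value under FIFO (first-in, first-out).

Ending inventory = $19,996

Jan 16, 530 sold [FIFO — oldest first]: 289 @ $21 + 241 @ $23 = $11,612
Ending inventory: 138 @ $23 + 233 @ $24 + 356 @ $23 + 117 @ $26 = $19,996
Check: goods available $31,608 = COGS $11,612 + ending $19,996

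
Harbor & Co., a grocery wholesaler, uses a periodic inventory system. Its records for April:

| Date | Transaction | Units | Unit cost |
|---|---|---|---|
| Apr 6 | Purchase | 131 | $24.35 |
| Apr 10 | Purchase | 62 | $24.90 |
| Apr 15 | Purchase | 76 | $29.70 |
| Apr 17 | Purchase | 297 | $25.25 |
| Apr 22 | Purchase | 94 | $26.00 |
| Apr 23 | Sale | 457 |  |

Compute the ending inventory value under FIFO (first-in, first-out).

Ending inventory = $5,196.25

Apr 23, 457 sold [FIFO — oldest first]: 131 @ $24.35 + 62 @ $24.90 + 76 @ $29.70 + 188 @ $25.25 = $11,737.85
Ending inventory: 109 @ $25.25 + 94 @ $26.00 = $5,196.25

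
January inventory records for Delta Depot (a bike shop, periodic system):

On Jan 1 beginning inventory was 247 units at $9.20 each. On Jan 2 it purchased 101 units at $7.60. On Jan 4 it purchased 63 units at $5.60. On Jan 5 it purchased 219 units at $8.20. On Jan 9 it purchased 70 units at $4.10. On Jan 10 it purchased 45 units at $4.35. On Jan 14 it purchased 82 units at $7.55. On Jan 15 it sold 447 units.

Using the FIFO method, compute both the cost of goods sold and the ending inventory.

Jan 15, 447 sold [FIFO — oldest first]: 247 @ $9.20 + 101 @ $7.60 + 63 @ $5.60 + 36 @ $8.20 = $3,688.00
Ending inventory: 183 @ $8.20 + 70 @ $4.10 + 45 @ $4.35 + 82 @ $7.55 = $2,602.45

COGS = $3,688.00; ending inventory = $2,602.45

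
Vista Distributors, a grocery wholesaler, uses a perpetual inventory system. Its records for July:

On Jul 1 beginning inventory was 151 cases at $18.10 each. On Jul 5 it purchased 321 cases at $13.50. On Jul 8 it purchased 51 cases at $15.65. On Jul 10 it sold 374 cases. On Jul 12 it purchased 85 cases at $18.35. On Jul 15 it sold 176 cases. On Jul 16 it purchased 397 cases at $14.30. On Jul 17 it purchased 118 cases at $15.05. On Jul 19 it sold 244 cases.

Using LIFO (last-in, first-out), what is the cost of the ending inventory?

Ending inventory = $4,925.10

Jul 10, 374 sold [LIFO — newest first]: 51 @ $15.65 + 321 @ $13.50 + 2 @ $18.10 = $5,167.85
Jul 15, 176 sold [LIFO — newest first]: 85 @ $18.35 + 91 @ $18.10 = $3,206.85
Jul 19, 244 sold [LIFO — newest first]: 118 @ $15.05 + 126 @ $14.30 = $3,577.70
Total COGS = $5,167.85 + $3,206.85 + $3,577.70 = $11,952.40
Ending inventory: 58 @ $18.10 + 271 @ $14.30 = $4,925.10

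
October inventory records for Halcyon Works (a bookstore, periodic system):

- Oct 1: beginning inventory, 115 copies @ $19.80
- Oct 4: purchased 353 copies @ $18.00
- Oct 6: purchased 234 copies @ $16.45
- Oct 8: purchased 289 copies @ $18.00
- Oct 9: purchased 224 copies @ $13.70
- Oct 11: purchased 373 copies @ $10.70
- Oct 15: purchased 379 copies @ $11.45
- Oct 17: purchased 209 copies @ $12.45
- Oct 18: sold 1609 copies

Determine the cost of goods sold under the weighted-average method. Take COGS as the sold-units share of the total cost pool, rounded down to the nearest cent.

COGS = $23,427.95

Oct 18, sell 1609: 1609/2176 × $31,683.80 → $23,427.95
Ending inventory (cost pool remaining) = $8,255.85
Check: goods available $31,683.80 = COGS $23,427.95 + ending $8,255.85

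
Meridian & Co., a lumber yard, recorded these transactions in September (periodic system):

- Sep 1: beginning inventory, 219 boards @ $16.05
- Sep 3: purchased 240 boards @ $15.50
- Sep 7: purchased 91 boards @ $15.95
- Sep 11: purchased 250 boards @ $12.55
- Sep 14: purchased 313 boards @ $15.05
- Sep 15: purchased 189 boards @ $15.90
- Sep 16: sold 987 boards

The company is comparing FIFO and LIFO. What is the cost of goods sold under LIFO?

FIFO COGS: 219 @ $16.05 + 240 @ $15.50 + 91 @ $15.95 + 250 @ $12.55 + 187 @ $15.05 = $14,638.25
LIFO COGS: 189 @ $15.90 + 313 @ $15.05 + 250 @ $12.55 + 91 @ $15.95 + 144 @ $15.50 = $14,536.70

COGS = $14,536.70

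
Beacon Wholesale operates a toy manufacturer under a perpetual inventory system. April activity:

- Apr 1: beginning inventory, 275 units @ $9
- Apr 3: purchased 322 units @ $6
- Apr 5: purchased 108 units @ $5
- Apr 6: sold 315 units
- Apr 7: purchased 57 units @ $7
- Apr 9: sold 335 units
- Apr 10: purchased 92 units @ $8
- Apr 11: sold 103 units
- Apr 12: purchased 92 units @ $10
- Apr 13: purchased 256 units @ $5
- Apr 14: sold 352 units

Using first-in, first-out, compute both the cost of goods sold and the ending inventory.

Apr 6, 315 sold [FIFO — oldest first]: 275 @ $9 + 40 @ $6 = $2,715
Apr 9, 335 sold [FIFO — oldest first]: 282 @ $6 + 53 @ $5 = $1,957
Apr 11, 103 sold [FIFO — oldest first]: 55 @ $5 + 48 @ $7 = $611
Apr 14, 352 sold [FIFO — oldest first]: 9 @ $7 + 92 @ $8 + 92 @ $10 + 159 @ $5 = $2,514
Total COGS = $2,715 + $1,957 + $611 + $2,514 = $7,797
Ending inventory: 97 @ $5 = $485
Check: goods available $8,282 = COGS $7,797 + ending $485

COGS = $7,797; ending inventory = $485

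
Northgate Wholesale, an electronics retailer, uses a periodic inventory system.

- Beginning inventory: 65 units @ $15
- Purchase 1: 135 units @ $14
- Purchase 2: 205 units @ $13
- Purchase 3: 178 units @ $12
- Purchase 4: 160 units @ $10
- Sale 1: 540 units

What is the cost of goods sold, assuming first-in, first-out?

Sale 1 (540) [FIFO — oldest first]: 65 @ $15 + 135 @ $14 + 205 @ $13 + 135 @ $12 = $7,150
Ending inventory: 43 @ $12 + 160 @ $10 = $2,116

COGS = $7,150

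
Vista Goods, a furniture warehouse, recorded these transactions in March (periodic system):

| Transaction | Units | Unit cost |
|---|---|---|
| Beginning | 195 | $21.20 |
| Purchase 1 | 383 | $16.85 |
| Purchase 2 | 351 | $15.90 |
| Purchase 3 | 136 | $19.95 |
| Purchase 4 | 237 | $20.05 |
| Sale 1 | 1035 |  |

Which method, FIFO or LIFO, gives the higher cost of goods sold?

LIFO

FIFO COGS: 195 @ $21.20 + 383 @ $16.85 + 351 @ $15.90 + 106 @ $19.95 = $18,283.15
LIFO COGS: 237 @ $20.05 + 136 @ $19.95 + 351 @ $15.90 + 311 @ $16.85 = $18,286.30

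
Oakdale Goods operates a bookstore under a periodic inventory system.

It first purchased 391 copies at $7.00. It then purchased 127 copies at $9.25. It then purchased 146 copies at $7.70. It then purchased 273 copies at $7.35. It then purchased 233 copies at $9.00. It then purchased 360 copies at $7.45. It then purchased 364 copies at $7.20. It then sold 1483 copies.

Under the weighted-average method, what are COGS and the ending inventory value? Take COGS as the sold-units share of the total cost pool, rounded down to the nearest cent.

Sale 1, sell 1483: 1483/1894 × $14,442.30 → $11,308.30
Ending inventory (cost pool remaining) = $3,134.00

COGS = $11,308.30; ending inventory = $3,134.00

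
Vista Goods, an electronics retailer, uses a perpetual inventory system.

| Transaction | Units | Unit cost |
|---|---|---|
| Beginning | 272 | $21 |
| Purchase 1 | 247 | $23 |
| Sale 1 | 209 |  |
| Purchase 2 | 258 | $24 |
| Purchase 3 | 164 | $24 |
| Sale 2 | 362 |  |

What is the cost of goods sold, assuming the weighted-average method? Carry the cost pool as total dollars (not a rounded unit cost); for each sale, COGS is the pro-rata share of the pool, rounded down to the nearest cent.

COGS = $12,961.93

After Beginning: 272 on hand, pool $5,712.00 (≈ $21.0000 each)
After Purchase 1: 519 on hand, pool $11,393.00 (≈ $21.9518 each)
Sale 1, sell 209: 209/519 × $11,393.00 → $4,587.93
After Purchase 2: 568 on hand, pool $12,997.07 (≈ $22.8822 each)
After Purchase 3: 732 on hand, pool $16,933.07 (≈ $23.1326 each)
Sale 2, sell 362: 362/732 × $16,933.07 → $8,374.00
Total COGS = $4,587.93 + $8,374.00 = $12,961.93
Ending inventory (cost pool remaining) = $8,559.07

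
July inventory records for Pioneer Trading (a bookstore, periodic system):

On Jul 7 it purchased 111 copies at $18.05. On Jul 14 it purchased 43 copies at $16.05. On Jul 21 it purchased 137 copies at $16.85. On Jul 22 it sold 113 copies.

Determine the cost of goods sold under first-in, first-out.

Jul 22, 113 sold [FIFO — oldest first]: 111 @ $18.05 + 2 @ $16.05 = $2,035.65
Ending inventory: 41 @ $16.05 + 137 @ $16.85 = $2,966.50
Check: goods available $5,002.15 = COGS $2,035.65 + ending $2,966.50

COGS = $2,035.65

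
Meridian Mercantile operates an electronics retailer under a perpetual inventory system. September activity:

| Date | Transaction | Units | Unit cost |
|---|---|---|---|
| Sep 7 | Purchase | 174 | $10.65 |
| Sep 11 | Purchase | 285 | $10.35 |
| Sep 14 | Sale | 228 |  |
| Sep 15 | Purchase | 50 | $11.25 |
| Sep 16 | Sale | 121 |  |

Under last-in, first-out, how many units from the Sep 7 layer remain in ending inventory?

160

Sep 14, 228 sold [LIFO — newest first]: 228 @ $10.35 = $2,359.80
Sep 16, 121 sold [LIFO — newest first]: 50 @ $11.25 + 57 @ $10.35 + 14 @ $10.65 = $1,301.55
Total COGS = $2,359.80 + $1,301.55 = $3,661.35
Ending inventory: 160 @ $10.65 = $1,704.00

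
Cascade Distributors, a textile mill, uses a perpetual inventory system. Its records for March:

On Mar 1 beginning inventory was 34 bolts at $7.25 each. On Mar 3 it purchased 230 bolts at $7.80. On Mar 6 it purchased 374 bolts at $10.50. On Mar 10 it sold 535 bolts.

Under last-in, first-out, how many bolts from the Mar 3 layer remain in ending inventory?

69

Mar 10, 535 sold [LIFO — newest first]: 374 @ $10.50 + 161 @ $7.80 = $5,182.80
Ending inventory: 34 @ $7.25 + 69 @ $7.80 = $784.70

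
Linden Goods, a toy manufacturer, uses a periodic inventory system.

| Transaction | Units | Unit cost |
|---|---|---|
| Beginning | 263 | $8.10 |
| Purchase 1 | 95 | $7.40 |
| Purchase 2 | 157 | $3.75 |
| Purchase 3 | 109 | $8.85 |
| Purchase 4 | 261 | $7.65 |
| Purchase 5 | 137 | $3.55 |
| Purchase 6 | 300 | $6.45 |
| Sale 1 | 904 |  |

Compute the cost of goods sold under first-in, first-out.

Sale 1 (904) [FIFO — oldest first]: 263 @ $8.10 + 95 @ $7.40 + 157 @ $3.75 + 109 @ $8.85 + 261 @ $7.65 + 19 @ $3.55 = $6,450.80
Ending inventory: 118 @ $3.55 + 300 @ $6.45 = $2,353.90
Check: goods available $8,804.70 = COGS $6,450.80 + ending $2,353.90

COGS = $6,450.80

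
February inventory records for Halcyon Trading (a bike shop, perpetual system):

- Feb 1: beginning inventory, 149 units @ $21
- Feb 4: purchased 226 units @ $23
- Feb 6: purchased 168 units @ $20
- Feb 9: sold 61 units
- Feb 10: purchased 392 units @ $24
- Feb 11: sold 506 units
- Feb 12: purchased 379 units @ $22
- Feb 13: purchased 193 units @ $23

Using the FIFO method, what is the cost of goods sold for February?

Feb 9, 61 sold [FIFO — oldest first]: 61 @ $21 = $1,281
Feb 11, 506 sold [FIFO — oldest first]: 88 @ $21 + 226 @ $23 + 168 @ $20 + 24 @ $24 = $10,982
Total COGS = $1,281 + $10,982 = $12,263
Ending inventory: 368 @ $24 + 379 @ $22 + 193 @ $23 = $21,609
Check: goods available $33,872 = COGS $12,263 + ending $21,609

COGS = $12,263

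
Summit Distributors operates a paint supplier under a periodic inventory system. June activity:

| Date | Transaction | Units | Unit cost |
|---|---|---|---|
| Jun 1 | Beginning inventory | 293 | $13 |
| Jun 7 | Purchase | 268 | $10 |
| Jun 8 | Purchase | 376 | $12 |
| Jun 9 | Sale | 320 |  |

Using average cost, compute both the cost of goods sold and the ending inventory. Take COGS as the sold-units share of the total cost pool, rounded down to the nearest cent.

COGS = $3,757.01; ending inventory = $7,243.99

Jun 9, sell 320: 320/937 × $11,001.00 → $3,757.01
Ending inventory (cost pool remaining) = $7,243.99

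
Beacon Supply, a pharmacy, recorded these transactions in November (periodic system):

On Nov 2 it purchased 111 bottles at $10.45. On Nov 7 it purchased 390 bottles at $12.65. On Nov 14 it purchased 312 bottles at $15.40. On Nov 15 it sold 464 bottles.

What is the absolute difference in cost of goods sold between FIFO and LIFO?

FIFO COGS: 111 @ $10.45 + 353 @ $12.65 = $5,625.40
LIFO COGS: 312 @ $15.40 + 152 @ $12.65 = $6,727.60
Difference = |$5,625.40 − $6,727.60| = $1,102.20

$1,102.20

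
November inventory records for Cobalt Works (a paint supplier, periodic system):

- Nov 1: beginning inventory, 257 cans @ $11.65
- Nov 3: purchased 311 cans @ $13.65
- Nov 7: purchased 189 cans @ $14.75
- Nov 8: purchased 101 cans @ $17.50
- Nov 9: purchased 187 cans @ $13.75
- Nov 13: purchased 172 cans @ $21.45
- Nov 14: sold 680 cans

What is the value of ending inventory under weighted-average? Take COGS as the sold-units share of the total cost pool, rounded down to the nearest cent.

Ending inventory = $7,966.80

Nov 14, sell 680: 680/1217 × $18,055.10 → $10,088.30
Ending inventory (cost pool remaining) = $7,966.80
Check: goods available $18,055.10 = COGS $10,088.30 + ending $7,966.80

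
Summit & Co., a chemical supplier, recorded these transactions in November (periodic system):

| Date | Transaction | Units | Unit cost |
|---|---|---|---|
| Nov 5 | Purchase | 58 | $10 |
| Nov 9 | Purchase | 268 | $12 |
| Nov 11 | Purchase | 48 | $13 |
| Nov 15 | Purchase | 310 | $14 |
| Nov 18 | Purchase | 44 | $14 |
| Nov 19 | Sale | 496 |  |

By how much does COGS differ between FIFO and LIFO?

$580

FIFO COGS: 58 @ $10 + 268 @ $12 + 48 @ $13 + 122 @ $14 = $6,128
LIFO COGS: 44 @ $14 + 310 @ $14 + 48 @ $13 + 94 @ $12 = $6,708
Difference = |$6,128 − $6,708| = $580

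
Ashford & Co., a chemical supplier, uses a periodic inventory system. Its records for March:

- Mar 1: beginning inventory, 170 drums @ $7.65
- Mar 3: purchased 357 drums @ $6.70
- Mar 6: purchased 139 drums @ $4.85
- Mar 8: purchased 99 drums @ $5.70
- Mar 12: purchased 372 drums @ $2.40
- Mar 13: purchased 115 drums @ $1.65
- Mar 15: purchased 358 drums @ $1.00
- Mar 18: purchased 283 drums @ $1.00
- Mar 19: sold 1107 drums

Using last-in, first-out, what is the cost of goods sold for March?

COGS = $1,673.15

Mar 19, 1107 sold [LIFO — newest first]: 283 @ $1.00 + 358 @ $1.00 + 115 @ $1.65 + 351 @ $2.40 = $1,673.15
Ending inventory: 170 @ $7.65 + 357 @ $6.70 + 139 @ $4.85 + 99 @ $5.70 + 21 @ $2.40 = $4,981.25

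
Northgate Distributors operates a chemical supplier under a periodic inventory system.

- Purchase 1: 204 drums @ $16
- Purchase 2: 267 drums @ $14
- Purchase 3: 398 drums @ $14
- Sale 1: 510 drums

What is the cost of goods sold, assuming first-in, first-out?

COGS = $7,548

Sale 1 (510) [FIFO — oldest first]: 204 @ $16 + 267 @ $14 + 39 @ $14 = $7,548
Ending inventory: 359 @ $14 = $5,026
Check: goods available $12,574 = COGS $7,548 + ending $5,026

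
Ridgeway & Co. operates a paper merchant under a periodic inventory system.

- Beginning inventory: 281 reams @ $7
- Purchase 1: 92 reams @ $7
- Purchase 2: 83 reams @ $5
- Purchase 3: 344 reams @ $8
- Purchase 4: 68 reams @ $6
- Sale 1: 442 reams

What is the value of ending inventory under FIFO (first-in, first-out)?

Sale 1 (442) [FIFO — oldest first]: 281 @ $7 + 92 @ $7 + 69 @ $5 = $2,956
Ending inventory: 14 @ $5 + 344 @ $8 + 68 @ $6 = $3,230

Ending inventory = $3,230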